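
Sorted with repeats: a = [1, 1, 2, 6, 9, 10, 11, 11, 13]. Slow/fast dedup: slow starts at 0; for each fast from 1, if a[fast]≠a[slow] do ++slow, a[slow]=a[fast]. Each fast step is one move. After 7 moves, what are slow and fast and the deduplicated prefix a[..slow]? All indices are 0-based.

(s=0,f=1) a[fast]=1=a[slow] dup → fast++
(s=0,f=2) a[fast]=2≠a[slow]=1 write a[1]=2 → slow++,fast++
(s=1,f=3) a[fast]=6≠a[slow]=2 write a[2]=6 → slow++,fast++
(s=2,f=4) a[fast]=9≠a[slow]=6 write a[3]=9 → slow++,fast++
(s=3,f=5) a[fast]=10≠a[slow]=9 write a[4]=10 → slow++,fast++
(s=4,f=6) a[fast]=11≠a[slow]=10 write a[5]=11 → slow++,fast++
(s=5,f=7) a[fast]=11=a[slow] dup → fast++

slow=5, fast=8, prefix=[1, 2, 6, 9, 10, 11]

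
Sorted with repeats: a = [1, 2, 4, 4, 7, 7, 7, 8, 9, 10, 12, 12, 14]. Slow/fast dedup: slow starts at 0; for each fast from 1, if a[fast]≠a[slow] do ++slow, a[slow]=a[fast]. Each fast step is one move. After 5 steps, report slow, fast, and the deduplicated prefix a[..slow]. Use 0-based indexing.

slow=3, fast=6, prefix=[1, 2, 4, 7]

(s=0,f=1) a[fast]=2≠a[slow]=1 write a[1]=2 → slow++,fast++
(s=1,f=2) a[fast]=4≠a[slow]=2 write a[2]=4 → slow++,fast++
(s=2,f=3) a[fast]=4=a[slow] dup → fast++
(s=2,f=4) a[fast]=7≠a[slow]=4 write a[3]=7 → slow++,fast++
(s=3,f=5) a[fast]=7=a[slow] dup → fast++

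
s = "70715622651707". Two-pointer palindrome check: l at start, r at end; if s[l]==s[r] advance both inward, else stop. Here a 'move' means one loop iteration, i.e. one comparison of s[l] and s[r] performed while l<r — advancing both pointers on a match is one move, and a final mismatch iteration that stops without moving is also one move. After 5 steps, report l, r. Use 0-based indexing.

l=0 r=13: '7'=='7', l++,r--
l=1 r=12: '0'=='0', l++,r--
l=2 r=11: '7'=='7', l++,r--
l=3 r=10: '1'=='1', l++,r--
l=4 r=9: '5'=='5', l++,r--

l=5, r=8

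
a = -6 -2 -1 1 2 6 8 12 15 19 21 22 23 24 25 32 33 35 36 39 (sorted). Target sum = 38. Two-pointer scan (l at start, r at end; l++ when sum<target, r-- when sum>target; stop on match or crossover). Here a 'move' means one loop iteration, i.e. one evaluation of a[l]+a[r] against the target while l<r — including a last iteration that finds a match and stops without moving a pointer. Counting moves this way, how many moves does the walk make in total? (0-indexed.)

3 moves

[0,19] -6+39=33 <38 → l++
[1,19] -2+39=37 <38 → l++
[2,19] -1+39=38 → found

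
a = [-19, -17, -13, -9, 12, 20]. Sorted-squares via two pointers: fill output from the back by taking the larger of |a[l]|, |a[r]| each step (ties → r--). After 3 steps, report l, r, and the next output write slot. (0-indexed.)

l=0 r=5: |-19|<=|20| out[5]=400, r--
l=0 r=4: |-19|>|12| out[4]=361, l++
l=1 r=4: |-17|>|12| out[3]=289, l++

l=2, r=4, next write slot=2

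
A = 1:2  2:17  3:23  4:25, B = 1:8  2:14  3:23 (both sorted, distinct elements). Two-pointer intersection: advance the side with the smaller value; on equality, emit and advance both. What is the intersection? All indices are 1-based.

intersection = [23]

i=1 j=1: 2<8, i++
i=2 j=1: 17>8, j++
i=2 j=2: 17>14, j++
i=2 j=3: 17<23, i++
i=3 j=3: 23==23 emit, i++,j++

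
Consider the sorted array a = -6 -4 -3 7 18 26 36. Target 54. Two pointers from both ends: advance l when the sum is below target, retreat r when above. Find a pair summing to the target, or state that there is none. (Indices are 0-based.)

[0,6] -6+36=30 <54 → l++
[1,6] -4+36=32 <54 → l++
[2,6] -3+36=33 <54 → l++
[3,6] 7+36=43 <54 → l++
[4,6] 18+36=54 → found

(18, 36)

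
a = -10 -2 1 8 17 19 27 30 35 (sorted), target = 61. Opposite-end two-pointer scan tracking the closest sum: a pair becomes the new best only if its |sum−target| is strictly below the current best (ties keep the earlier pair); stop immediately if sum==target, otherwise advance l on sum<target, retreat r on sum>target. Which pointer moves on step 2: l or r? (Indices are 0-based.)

[0,8] -10+35=25 d=36 * → l++
[1,8] -2+35=33 d=28 * → l++

l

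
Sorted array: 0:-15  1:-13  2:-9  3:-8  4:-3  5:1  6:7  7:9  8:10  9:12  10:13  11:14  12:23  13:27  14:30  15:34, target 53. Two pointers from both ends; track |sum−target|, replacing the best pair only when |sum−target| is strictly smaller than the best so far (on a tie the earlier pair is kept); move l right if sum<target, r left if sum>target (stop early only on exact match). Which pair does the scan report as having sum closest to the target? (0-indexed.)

l=0 r=15: -15+34=19 d=34 *, l++
l=1 r=15: -13+34=21 d=32 *, l++
l=2 r=15: -9+34=25 d=28 *, l++
l=3 r=15: -8+34=26 d=27 *, l++
l=4 r=15: -3+34=31 d=22 *, l++
l=5 r=15: 1+34=35 d=18 *, l++
l=6 r=15: 7+34=41 d=12 *, l++
l=7 r=15: 9+34=43 d=10 *, l++
l=8 r=15: 10+34=44 d=9 *, l++
l=9 r=15: 12+34=46 d=7 *, l++
l=10 r=15: 13+34=47 d=6 *, l++
l=11 r=15: 14+34=48 d=5 *, l++
l=12 r=15: 23+34=57 d=4 *, r--
l=12 r=14: 23+30=53 d=0 *, stop

pair (23, 30) with sum 53 (|Δ|=0)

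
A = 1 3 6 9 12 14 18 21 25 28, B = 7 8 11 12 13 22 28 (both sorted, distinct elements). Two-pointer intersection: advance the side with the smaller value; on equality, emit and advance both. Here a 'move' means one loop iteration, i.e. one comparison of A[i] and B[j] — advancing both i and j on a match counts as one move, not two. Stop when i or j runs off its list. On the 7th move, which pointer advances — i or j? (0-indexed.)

j

[i=0,j=0] 1<7 → i++
[i=1,j=0] 3<7 → i++
[i=2,j=0] 6<7 → i++
[i=3,j=0] 9>7 → j++
[i=3,j=1] 9>8 → j++
[i=3,j=2] 9<11 → i++
[i=4,j=2] 12>11 → j++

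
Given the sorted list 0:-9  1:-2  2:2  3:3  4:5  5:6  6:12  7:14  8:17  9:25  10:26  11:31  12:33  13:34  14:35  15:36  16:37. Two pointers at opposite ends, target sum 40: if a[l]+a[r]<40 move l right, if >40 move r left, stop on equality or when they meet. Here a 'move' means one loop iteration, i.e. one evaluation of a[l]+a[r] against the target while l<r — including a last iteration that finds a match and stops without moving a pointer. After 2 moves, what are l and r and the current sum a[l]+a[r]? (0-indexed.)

l=2, r=16, sum=39

l=0 r=16: -9+37=28 <40, l++
l=1 r=16: -2+37=35 <40, l++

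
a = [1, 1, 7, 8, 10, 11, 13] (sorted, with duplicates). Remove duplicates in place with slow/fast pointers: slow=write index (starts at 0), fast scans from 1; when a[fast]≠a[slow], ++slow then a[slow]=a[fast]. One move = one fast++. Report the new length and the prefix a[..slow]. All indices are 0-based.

(s=0,f=1) a[fast]=1=a[slow] dup → fast++
(s=0,f=2) a[fast]=7≠a[slow]=1 write a[1]=7 → slow++,fast++
(s=1,f=3) a[fast]=8≠a[slow]=7 write a[2]=8 → slow++,fast++
(s=2,f=4) a[fast]=10≠a[slow]=8 write a[3]=10 → slow++,fast++
(s=3,f=5) a[fast]=11≠a[slow]=10 write a[4]=11 → slow++,fast++
(s=4,f=6) a[fast]=13≠a[slow]=11 write a[5]=13 → slow++,fast++

length 6; prefix = [1, 7, 8, 10, 11, 13]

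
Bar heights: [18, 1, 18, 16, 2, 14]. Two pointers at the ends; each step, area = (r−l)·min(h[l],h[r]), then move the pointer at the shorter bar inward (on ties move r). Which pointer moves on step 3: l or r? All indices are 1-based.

[1,6] min(18,14)*5=70 best=70 * → r--
[1,5] min(18,2)*4=8 best=70 → r--
[1,4] min(18,16)*3=48 best=70 → r--

r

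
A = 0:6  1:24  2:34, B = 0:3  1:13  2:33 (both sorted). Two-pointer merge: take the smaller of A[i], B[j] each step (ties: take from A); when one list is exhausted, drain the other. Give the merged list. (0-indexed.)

[i=0,j=0] A[i]=6>B[j]=3 take 3 → j++
[i=0,j=1] A[i]=6<=B[j]=13 take 6 → i++
[i=1,j=1] A[i]=24>B[j]=13 take 13 → j++
[i=1,j=2] A[i]=24<=B[j]=33 take 24 → i++
[i=2,j=2] A[i]=34>B[j]=33 take 33 → j++
[i=2,j=3] B done, take A[i]=34 → i++

[3, 6, 13, 24, 33, 34]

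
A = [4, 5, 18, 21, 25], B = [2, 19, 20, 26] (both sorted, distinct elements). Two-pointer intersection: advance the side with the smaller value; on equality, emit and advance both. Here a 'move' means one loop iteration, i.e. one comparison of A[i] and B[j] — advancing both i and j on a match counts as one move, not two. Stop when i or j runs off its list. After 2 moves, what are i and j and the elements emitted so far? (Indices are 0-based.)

i=1, j=1, emitted=[]

[i=0,j=0] 4>2 → j++
[i=0,j=1] 4<19 → i++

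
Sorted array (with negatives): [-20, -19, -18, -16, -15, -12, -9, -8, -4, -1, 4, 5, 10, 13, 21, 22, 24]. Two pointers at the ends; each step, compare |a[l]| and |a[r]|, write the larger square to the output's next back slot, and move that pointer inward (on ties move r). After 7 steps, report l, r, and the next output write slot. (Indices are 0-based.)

l=0 r=16: |-20|<=|24| out[16]=576, r--
l=0 r=15: |-20|<=|22| out[15]=484, r--
l=0 r=14: |-20|<=|21| out[14]=441, r--
l=0 r=13: |-20|>|13| out[13]=400, l++
l=1 r=13: |-19|>|13| out[12]=361, l++
l=2 r=13: |-18|>|13| out[11]=324, l++
l=3 r=13: |-16|>|13| out[10]=256, l++

l=4, r=13, next write slot=9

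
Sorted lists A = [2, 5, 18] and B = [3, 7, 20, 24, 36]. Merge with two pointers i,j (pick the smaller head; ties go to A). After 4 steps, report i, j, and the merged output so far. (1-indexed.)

i=3, j=3, merged so far=[2, 3, 5, 7]

[i=1,j=1] A[i]=2<=B[j]=3 take 2 → i++
[i=2,j=1] A[i]=5>B[j]=3 take 3 → j++
[i=2,j=2] A[i]=5<=B[j]=7 take 5 → i++
[i=3,j=2] A[i]=18>B[j]=7 take 7 → j++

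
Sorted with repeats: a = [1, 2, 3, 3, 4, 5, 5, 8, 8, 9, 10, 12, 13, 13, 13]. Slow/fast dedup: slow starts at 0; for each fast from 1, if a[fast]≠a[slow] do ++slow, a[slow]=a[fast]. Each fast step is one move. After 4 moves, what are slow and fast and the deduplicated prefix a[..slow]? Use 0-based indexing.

slow=3, fast=5, prefix=[1, 2, 3, 4]

slow=0 fast=1: a[fast]=2≠a[slow]=1 write a[1]=2, slow++,fast++
slow=1 fast=2: a[fast]=3≠a[slow]=2 write a[2]=3, slow++,fast++
slow=2 fast=3: a[fast]=3=a[slow] dup, fast++
slow=2 fast=4: a[fast]=4≠a[slow]=3 write a[3]=4, slow++,fast++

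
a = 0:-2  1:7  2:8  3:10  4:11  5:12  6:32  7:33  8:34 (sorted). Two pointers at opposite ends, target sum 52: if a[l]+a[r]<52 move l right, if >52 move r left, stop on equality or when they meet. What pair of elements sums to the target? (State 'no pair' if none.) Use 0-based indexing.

no pair

l=0 r=8: -2+34=32 <52, l++
l=1 r=8: 7+34=41 <52, l++
l=2 r=8: 8+34=42 <52, l++
l=3 r=8: 10+34=44 <52, l++
l=4 r=8: 11+34=45 <52, l++
l=5 r=8: 12+34=46 <52, l++
l=6 r=8: 32+34=66 >52, r--
l=6 r=7: 32+33=65 >52, r--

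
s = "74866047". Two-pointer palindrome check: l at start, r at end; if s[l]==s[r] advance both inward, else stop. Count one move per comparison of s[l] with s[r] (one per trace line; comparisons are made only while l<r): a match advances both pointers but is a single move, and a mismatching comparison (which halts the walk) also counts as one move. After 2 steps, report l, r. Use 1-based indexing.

l=1 r=8: '7'=='7', l++,r--
l=2 r=7: '4'=='4', l++,r--

l=3, r=6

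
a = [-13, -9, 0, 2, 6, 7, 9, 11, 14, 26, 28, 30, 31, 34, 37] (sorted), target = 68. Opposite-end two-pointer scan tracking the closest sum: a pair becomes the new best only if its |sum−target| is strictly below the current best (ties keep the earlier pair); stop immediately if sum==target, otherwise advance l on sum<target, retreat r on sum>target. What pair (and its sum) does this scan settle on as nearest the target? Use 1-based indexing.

pair (31, 37) with sum 68 (|Δ|=0)

[1,15] -13+37=24 d=44 * → l++
[2,15] -9+37=28 d=40 * → l++
[3,15] 0+37=37 d=31 * → l++
[4,15] 2+37=39 d=29 * → l++
[5,15] 6+37=43 d=25 * → l++
[6,15] 7+37=44 d=24 * → l++
[7,15] 9+37=46 d=22 * → l++
[8,15] 11+37=48 d=20 * → l++
[9,15] 14+37=51 d=17 * → l++
[10,15] 26+37=63 d=5 * → l++
[11,15] 28+37=65 d=3 * → l++
[12,15] 30+37=67 d=1 * → l++
[13,15] 31+37=68 d=0 * → stop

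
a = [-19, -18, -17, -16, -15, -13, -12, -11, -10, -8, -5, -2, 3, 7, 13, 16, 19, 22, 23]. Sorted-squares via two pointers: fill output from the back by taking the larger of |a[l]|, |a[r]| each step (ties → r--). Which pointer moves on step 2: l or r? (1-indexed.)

r

l=1 r=19: |-19|<=|23| out[19]=529, r--
l=1 r=18: |-19|<=|22| out[18]=484, r--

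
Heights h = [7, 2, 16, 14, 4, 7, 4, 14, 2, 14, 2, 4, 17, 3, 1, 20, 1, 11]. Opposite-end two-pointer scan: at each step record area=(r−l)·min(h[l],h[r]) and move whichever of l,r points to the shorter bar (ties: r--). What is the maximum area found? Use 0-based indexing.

[0,17] min(7,11)*17=119 best=119 * → l++
[1,17] min(2,11)*16=32 best=119 → l++
[2,17] min(16,11)*15=165 best=165 * → r--
[2,16] min(16,1)*14=14 best=165 → r--
[2,15] min(16,20)*13=208 best=208 * → l++
[3,15] min(14,20)*12=168 best=208 → l++
[4,15] min(4,20)*11=44 best=208 → l++
[5,15] min(7,20)*10=70 best=208 → l++
[6,15] min(4,20)*9=36 best=208 → l++
[7,15] min(14,20)*8=112 best=208 → l++
[8,15] min(2,20)*7=14 best=208 → l++
[9,15] min(14,20)*6=84 best=208 → l++
[10,15] min(2,20)*5=10 best=208 → l++
[11,15] min(4,20)*4=16 best=208 → l++
[12,15] min(17,20)*3=51 best=208 → l++
[13,15] min(3,20)*2=6 best=208 → l++
[14,15] min(1,20)*1=1 best=208 → l++

max area = 208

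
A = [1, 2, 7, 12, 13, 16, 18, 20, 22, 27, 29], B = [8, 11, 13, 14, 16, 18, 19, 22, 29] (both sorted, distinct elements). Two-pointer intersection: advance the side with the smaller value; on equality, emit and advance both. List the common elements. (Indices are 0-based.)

[i=0,j=0] 1<8 → i++
[i=1,j=0] 2<8 → i++
[i=2,j=0] 7<8 → i++
[i=3,j=0] 12>8 → j++
[i=3,j=1] 12>11 → j++
[i=3,j=2] 12<13 → i++
[i=4,j=2] 13==13 emit → i++,j++
[i=5,j=3] 16>14 → j++
[i=5,j=4] 16==16 emit → i++,j++
[i=6,j=5] 18==18 emit → i++,j++
[i=7,j=6] 20>19 → j++
[i=7,j=7] 20<22 → i++
[i=8,j=7] 22==22 emit → i++,j++
[i=9,j=8] 27<29 → i++
[i=10,j=8] 29==29 emit → i++,j++

intersection = [13, 16, 18, 22, 29]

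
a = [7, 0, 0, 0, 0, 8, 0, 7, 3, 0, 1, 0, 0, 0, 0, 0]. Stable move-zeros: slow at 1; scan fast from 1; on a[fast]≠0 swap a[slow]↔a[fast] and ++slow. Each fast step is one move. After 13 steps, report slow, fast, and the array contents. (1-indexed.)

slow=1 fast=1: a[fast]=7≠0 swap→a[1]=7, slow++,fast++
slow=2 fast=2: a[fast]=0, fast++
slow=2 fast=3: a[fast]=0, fast++
slow=2 fast=4: a[fast]=0, fast++
slow=2 fast=5: a[fast]=0, fast++
slow=2 fast=6: a[fast]=8≠0 swap→a[2]=8, slow++,fast++
slow=3 fast=7: a[fast]=0, fast++
slow=3 fast=8: a[fast]=7≠0 swap→a[3]=7, slow++,fast++
slow=4 fast=9: a[fast]=3≠0 swap→a[4]=3, slow++,fast++
slow=5 fast=10: a[fast]=0, fast++
slow=5 fast=11: a[fast]=1≠0 swap→a[5]=1, slow++,fast++
slow=6 fast=12: a[fast]=0, fast++
slow=6 fast=13: a[fast]=0, fast++

slow=6, fast=14, a=[7, 8, 7, 3, 1, 0, 0, 0, 0, 0, 0, 0, 0, 0, 0, 0]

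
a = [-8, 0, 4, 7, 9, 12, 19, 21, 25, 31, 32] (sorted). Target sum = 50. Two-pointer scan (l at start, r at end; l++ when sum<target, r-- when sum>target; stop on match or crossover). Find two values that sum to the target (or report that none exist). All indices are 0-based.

l=0 r=10: -8+32=24 <50, l++
l=1 r=10: 0+32=32 <50, l++
l=2 r=10: 4+32=36 <50, l++
l=3 r=10: 7+32=39 <50, l++
l=4 r=10: 9+32=41 <50, l++
l=5 r=10: 12+32=44 <50, l++
l=6 r=10: 19+32=51 >50, r--
l=6 r=9: 19+31=50, found

(19, 31)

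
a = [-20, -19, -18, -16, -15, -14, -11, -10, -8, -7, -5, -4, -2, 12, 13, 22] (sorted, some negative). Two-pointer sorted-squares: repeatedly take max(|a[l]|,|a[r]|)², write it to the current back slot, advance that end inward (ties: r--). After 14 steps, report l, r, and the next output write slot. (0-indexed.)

l=11, r=12, next write slot=1

l=0 r=15: |-20|<=|22| out[15]=484, r--
l=0 r=14: |-20|>|13| out[14]=400, l++
l=1 r=14: |-19|>|13| out[13]=361, l++
l=2 r=14: |-18|>|13| out[12]=324, l++
l=3 r=14: |-16|>|13| out[11]=256, l++
l=4 r=14: |-15|>|13| out[10]=225, l++
l=5 r=14: |-14|>|13| out[9]=196, l++
l=6 r=14: |-11|<=|13| out[8]=169, r--
l=6 r=13: |-11|<=|12| out[7]=144, r--
l=6 r=12: |-11|>|-2| out[6]=121, l++
l=7 r=12: |-10|>|-2| out[5]=100, l++
l=8 r=12: |-8|>|-2| out[4]=64, l++
l=9 r=12: |-7|>|-2| out[3]=49, l++
l=10 r=12: |-5|>|-2| out[2]=25, l++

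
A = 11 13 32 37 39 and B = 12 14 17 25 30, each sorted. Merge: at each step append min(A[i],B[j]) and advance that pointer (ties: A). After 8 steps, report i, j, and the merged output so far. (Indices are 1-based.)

i=1 j=1: A[i]=11<=B[j]=12 take 11, i++
i=2 j=1: A[i]=13>B[j]=12 take 12, j++
i=2 j=2: A[i]=13<=B[j]=14 take 13, i++
i=3 j=2: A[i]=32>B[j]=14 take 14, j++
i=3 j=3: A[i]=32>B[j]=17 take 17, j++
i=3 j=4: A[i]=32>B[j]=25 take 25, j++
i=3 j=5: A[i]=32>B[j]=30 take 30, j++
i=3 j=6: B done, take A[i]=32, i++

i=4, j=6, merged so far=[11, 12, 13, 14, 17, 25, 30, 32]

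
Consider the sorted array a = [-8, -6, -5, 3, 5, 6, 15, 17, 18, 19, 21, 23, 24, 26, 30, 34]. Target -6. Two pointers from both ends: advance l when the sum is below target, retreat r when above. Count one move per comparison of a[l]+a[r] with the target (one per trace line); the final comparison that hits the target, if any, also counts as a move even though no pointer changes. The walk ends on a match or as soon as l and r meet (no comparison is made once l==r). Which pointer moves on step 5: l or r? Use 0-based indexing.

l=0 r=15: -8+34=26 >-6, r--
l=0 r=14: -8+30=22 >-6, r--
l=0 r=13: -8+26=18 >-6, r--
l=0 r=12: -8+24=16 >-6, r--
l=0 r=11: -8+23=15 >-6, r--

r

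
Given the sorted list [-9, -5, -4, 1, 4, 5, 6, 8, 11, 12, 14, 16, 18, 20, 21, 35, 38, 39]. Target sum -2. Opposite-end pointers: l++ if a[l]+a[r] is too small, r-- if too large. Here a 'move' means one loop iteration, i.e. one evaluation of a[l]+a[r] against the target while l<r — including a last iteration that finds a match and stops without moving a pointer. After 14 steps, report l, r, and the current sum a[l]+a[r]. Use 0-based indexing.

[0,17] -9+39=30 >-2 → r--
[0,16] -9+38=29 >-2 → r--
[0,15] -9+35=26 >-2 → r--
[0,14] -9+21=12 >-2 → r--
[0,13] -9+20=11 >-2 → r--
[0,12] -9+18=9 >-2 → r--
[0,11] -9+16=7 >-2 → r--
[0,10] -9+14=5 >-2 → r--
[0,9] -9+12=3 >-2 → r--
[0,8] -9+11=2 >-2 → r--
[0,7] -9+8=-1 >-2 → r--
[0,6] -9+6=-3 <-2 → l++
[1,6] -5+6=1 >-2 → r--
[1,5] -5+5=0 >-2 → r--

l=1, r=4, sum=-1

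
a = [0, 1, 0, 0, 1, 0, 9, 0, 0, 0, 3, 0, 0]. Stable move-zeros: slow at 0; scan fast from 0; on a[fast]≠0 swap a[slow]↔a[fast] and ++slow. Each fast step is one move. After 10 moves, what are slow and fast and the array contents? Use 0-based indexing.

(s=0,f=0) a[fast]=0 → fast++
(s=0,f=1) a[fast]=1≠0 swap→a[0]=1 → slow++,fast++
(s=1,f=2) a[fast]=0 → fast++
(s=1,f=3) a[fast]=0 → fast++
(s=1,f=4) a[fast]=1≠0 swap→a[1]=1 → slow++,fast++
(s=2,f=5) a[fast]=0 → fast++
(s=2,f=6) a[fast]=9≠0 swap→a[2]=9 → slow++,fast++
(s=3,f=7) a[fast]=0 → fast++
(s=3,f=8) a[fast]=0 → fast++
(s=3,f=9) a[fast]=0 → fast++

slow=3, fast=10, a=[1, 1, 9, 0, 0, 0, 0, 0, 0, 0, 3, 0, 0]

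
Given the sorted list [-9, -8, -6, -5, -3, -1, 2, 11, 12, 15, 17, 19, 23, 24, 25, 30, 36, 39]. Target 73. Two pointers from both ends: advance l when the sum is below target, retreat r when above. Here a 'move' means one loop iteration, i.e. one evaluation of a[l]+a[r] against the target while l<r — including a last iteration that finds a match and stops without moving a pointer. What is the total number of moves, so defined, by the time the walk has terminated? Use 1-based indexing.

[1,18] -9+39=30 <73 → l++
[2,18] -8+39=31 <73 → l++
[3,18] -6+39=33 <73 → l++
[4,18] -5+39=34 <73 → l++
[5,18] -3+39=36 <73 → l++
[6,18] -1+39=38 <73 → l++
[7,18] 2+39=41 <73 → l++
[8,18] 11+39=50 <73 → l++
[9,18] 12+39=51 <73 → l++
[10,18] 15+39=54 <73 → l++
[11,18] 17+39=56 <73 → l++
[12,18] 19+39=58 <73 → l++
[13,18] 23+39=62 <73 → l++
[14,18] 24+39=63 <73 → l++
[15,18] 25+39=64 <73 → l++
[16,18] 30+39=69 <73 → l++
[17,18] 36+39=75 >73 → r--

17 moves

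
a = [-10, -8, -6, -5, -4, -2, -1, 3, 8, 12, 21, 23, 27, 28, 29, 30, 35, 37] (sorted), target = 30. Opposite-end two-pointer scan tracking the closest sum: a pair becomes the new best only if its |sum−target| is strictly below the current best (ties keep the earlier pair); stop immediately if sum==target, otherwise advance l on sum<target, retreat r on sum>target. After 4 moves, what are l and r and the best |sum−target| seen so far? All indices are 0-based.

[0,17] -10+37=27 d=3 * → l++
[1,17] -8+37=29 d=1 * → l++
[2,17] -6+37=31 d=1 → r--
[2,16] -6+35=29 d=1 → l++

l=3, r=16, best |Δ|=1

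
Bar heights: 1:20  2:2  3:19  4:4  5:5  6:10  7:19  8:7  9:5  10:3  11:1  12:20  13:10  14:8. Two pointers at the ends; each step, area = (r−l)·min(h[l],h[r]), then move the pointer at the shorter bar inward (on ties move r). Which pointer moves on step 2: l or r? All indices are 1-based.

r

l=1 r=14: min(20,8)*13=104 best=104 *, r--
l=1 r=13: min(20,10)*12=120 best=120 *, r--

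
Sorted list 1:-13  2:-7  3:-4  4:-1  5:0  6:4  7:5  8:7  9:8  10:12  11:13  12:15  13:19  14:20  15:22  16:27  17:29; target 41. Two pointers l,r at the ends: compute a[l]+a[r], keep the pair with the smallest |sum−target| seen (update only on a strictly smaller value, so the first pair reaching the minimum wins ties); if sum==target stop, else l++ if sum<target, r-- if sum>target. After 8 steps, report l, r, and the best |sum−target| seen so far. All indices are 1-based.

l=9, r=17, best |Δ|=5

l=1 r=17: -13+29=16 d=25 *, l++
l=2 r=17: -7+29=22 d=19 *, l++
l=3 r=17: -4+29=25 d=16 *, l++
l=4 r=17: -1+29=28 d=13 *, l++
l=5 r=17: 0+29=29 d=12 *, l++
l=6 r=17: 4+29=33 d=8 *, l++
l=7 r=17: 5+29=34 d=7 *, l++
l=8 r=17: 7+29=36 d=5 *, l++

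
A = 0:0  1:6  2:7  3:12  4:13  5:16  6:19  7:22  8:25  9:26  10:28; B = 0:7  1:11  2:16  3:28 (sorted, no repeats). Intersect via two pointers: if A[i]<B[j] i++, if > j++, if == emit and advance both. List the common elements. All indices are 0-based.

[i=0,j=0] 0<7 → i++
[i=1,j=0] 6<7 → i++
[i=2,j=0] 7==7 emit → i++,j++
[i=3,j=1] 12>11 → j++
[i=3,j=2] 12<16 → i++
[i=4,j=2] 13<16 → i++
[i=5,j=2] 16==16 emit → i++,j++
[i=6,j=3] 19<28 → i++
[i=7,j=3] 22<28 → i++
[i=8,j=3] 25<28 → i++
[i=9,j=3] 26<28 → i++
[i=10,j=3] 28==28 emit → i++,j++

intersection = [7, 16, 28]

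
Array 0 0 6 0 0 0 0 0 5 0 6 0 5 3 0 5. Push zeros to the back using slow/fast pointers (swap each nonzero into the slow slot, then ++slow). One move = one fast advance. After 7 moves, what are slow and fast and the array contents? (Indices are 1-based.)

slow=2, fast=8, a=[6, 0, 0, 0, 0, 0, 0, 0, 5, 0, 6, 0, 5, 3, 0, 5]

(s=1,f=1) a[fast]=0 → fast++
(s=1,f=2) a[fast]=0 → fast++
(s=1,f=3) a[fast]=6≠0 swap→a[1]=6 → slow++,fast++
(s=2,f=4) a[fast]=0 → fast++
(s=2,f=5) a[fast]=0 → fast++
(s=2,f=6) a[fast]=0 → fast++
(s=2,f=7) a[fast]=0 → fast++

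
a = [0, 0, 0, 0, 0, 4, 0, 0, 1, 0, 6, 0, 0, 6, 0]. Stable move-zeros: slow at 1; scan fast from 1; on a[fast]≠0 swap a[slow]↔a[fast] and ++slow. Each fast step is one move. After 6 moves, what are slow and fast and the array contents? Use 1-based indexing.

slow=1 fast=1: a[fast]=0, fast++
slow=1 fast=2: a[fast]=0, fast++
slow=1 fast=3: a[fast]=0, fast++
slow=1 fast=4: a[fast]=0, fast++
slow=1 fast=5: a[fast]=0, fast++
slow=1 fast=6: a[fast]=4≠0 swap→a[1]=4, slow++,fast++

slow=2, fast=7, a=[4, 0, 0, 0, 0, 0, 0, 0, 1, 0, 6, 0, 0, 6, 0]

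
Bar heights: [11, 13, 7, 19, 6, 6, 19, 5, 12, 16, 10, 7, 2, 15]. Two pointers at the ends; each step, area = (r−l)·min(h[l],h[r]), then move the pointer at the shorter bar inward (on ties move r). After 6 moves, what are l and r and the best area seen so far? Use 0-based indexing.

l=3, r=10, best area=156

[0,13] min(11,15)*13=143 best=143 * → l++
[1,13] min(13,15)*12=156 best=156 * → l++
[2,13] min(7,15)*11=77 best=156 → l++
[3,13] min(19,15)*10=150 best=156 → r--
[3,12] min(19,2)*9=18 best=156 → r--
[3,11] min(19,7)*8=56 best=156 → r--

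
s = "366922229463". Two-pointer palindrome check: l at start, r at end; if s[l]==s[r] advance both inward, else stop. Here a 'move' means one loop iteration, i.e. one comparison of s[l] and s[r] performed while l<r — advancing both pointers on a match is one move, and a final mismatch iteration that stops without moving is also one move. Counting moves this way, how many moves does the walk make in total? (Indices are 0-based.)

3 moves

l=0 r=11: '3'=='3', l++,r--
l=1 r=10: '6'=='6', l++,r--
l=2 r=9: '6'!='4', stop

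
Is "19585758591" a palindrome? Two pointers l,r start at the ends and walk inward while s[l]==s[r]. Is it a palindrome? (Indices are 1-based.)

[1,11] '1'=='1' → l++,r--
[2,10] '9'=='9' → l++,r--
[3,9] '5'=='5' → l++,r--
[4,8] '8'=='8' → l++,r--
[5,7] '5'=='5' → l++,r--

palindrome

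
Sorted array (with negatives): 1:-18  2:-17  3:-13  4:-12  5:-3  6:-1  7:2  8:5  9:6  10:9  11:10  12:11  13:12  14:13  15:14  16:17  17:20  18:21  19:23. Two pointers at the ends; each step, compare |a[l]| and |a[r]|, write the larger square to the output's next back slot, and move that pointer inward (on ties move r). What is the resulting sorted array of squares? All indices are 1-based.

[1,19] |-18|<=|23| out[19]=529 → r--
[1,18] |-18|<=|21| out[18]=441 → r--
[1,17] |-18|<=|20| out[17]=400 → r--
[1,16] |-18|>|17| out[16]=324 → l++
[2,16] |-17|<=|17| out[15]=289 → r--
[2,15] |-17|>|14| out[14]=289 → l++
[3,15] |-13|<=|14| out[13]=196 → r--
[3,14] |-13|<=|13| out[12]=169 → r--
[3,13] |-13|>|12| out[11]=169 → l++
[4,13] |-12|<=|12| out[10]=144 → r--
[4,12] |-12|>|11| out[9]=144 → l++
[5,12] |-3|<=|11| out[8]=121 → r--
[5,11] |-3|<=|10| out[7]=100 → r--
[5,10] |-3|<=|9| out[6]=81 → r--
[5,9] |-3|<=|6| out[5]=36 → r--
[5,8] |-3|<=|5| out[4]=25 → r--
[5,7] |-3|>|2| out[3]=9 → l++
[6,7] |-1|<=|2| out[2]=4 → r--
[6,6] |-1|<=|-1| out[1]=1 → r--

[1, 4, 9, 25, 36, 81, 100, 121, 144, 144, 169, 169, 196, 289, 289, 324, 400, 441, 529]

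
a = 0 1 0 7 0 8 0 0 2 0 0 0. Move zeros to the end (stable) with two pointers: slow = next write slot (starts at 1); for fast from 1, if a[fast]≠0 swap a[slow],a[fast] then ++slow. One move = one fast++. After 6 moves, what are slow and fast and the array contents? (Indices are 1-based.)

slow=1 fast=1: a[fast]=0, fast++
slow=1 fast=2: a[fast]=1≠0 swap→a[1]=1, slow++,fast++
slow=2 fast=3: a[fast]=0, fast++
slow=2 fast=4: a[fast]=7≠0 swap→a[2]=7, slow++,fast++
slow=3 fast=5: a[fast]=0, fast++
slow=3 fast=6: a[fast]=8≠0 swap→a[3]=8, slow++,fast++

slow=4, fast=7, a=[1, 7, 8, 0, 0, 0, 0, 0, 2, 0, 0, 0]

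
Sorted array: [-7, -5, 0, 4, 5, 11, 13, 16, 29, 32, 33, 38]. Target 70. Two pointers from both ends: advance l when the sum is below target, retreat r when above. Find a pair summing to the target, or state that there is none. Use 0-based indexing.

[0,11] -7+38=31 <70 → l++
[1,11] -5+38=33 <70 → l++
[2,11] 0+38=38 <70 → l++
[3,11] 4+38=42 <70 → l++
[4,11] 5+38=43 <70 → l++
[5,11] 11+38=49 <70 → l++
[6,11] 13+38=51 <70 → l++
[7,11] 16+38=54 <70 → l++
[8,11] 29+38=67 <70 → l++
[9,11] 32+38=70 → found

(32, 38)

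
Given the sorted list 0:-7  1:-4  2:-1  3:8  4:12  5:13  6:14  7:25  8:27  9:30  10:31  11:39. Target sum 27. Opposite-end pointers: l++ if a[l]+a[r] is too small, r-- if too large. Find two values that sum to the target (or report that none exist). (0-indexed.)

(-4, 31)

[0,11] -7+39=32 >27 → r--
[0,10] -7+31=24 <27 → l++
[1,10] -4+31=27 → found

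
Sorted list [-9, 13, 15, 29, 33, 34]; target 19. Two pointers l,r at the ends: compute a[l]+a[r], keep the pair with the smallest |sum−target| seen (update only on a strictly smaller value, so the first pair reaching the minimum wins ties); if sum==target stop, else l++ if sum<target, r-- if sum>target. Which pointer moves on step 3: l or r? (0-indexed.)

l=0 r=5: -9+34=25 d=6 *, r--
l=0 r=4: -9+33=24 d=5 *, r--
l=0 r=3: -9+29=20 d=1 *, r--

r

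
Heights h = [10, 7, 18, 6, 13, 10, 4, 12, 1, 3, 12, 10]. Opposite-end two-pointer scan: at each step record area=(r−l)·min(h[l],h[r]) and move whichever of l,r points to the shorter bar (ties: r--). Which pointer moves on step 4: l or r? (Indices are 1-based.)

[1,12] min(10,10)*11=110 best=110 * → r--
[1,11] min(10,12)*10=100 best=110 → l++
[2,11] min(7,12)*9=63 best=110 → l++
[3,11] min(18,12)*8=96 best=110 → r--

r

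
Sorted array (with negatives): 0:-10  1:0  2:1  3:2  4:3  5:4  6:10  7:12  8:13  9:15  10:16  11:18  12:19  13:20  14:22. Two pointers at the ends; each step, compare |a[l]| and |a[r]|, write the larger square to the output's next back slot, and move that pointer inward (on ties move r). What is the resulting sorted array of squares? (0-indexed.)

l=0 r=14: |-10|<=|22| out[14]=484, r--
l=0 r=13: |-10|<=|20| out[13]=400, r--
l=0 r=12: |-10|<=|19| out[12]=361, r--
l=0 r=11: |-10|<=|18| out[11]=324, r--
l=0 r=10: |-10|<=|16| out[10]=256, r--
l=0 r=9: |-10|<=|15| out[9]=225, r--
l=0 r=8: |-10|<=|13| out[8]=169, r--
l=0 r=7: |-10|<=|12| out[7]=144, r--
l=0 r=6: |-10|<=|10| out[6]=100, r--
l=0 r=5: |-10|>|4| out[5]=100, l++
l=1 r=5: |0|<=|4| out[4]=16, r--
l=1 r=4: |0|<=|3| out[3]=9, r--
l=1 r=3: |0|<=|2| out[2]=4, r--
l=1 r=2: |0|<=|1| out[1]=1, r--
l=1 r=1: |0|<=|0| out[0]=0, r--

[0, 1, 4, 9, 16, 100, 100, 144, 169, 225, 256, 324, 361, 400, 484]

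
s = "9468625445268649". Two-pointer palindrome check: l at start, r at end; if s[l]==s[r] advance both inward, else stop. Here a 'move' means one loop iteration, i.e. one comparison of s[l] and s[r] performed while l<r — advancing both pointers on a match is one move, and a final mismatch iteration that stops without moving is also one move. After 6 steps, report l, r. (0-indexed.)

[0,15] '9'=='9' → l++,r--
[1,14] '4'=='4' → l++,r--
[2,13] '6'=='6' → l++,r--
[3,12] '8'=='8' → l++,r--
[4,11] '6'=='6' → l++,r--
[5,10] '2'=='2' → l++,r--

l=6, r=9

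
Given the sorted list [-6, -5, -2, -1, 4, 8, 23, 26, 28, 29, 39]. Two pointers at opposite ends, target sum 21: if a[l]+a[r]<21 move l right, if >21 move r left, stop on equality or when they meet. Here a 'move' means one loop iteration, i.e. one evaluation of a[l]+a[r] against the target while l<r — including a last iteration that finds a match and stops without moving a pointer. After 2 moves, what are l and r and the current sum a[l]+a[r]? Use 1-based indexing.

l=1, r=9, sum=22

l=1 r=11: -6+39=33 >21, r--
l=1 r=10: -6+29=23 >21, r--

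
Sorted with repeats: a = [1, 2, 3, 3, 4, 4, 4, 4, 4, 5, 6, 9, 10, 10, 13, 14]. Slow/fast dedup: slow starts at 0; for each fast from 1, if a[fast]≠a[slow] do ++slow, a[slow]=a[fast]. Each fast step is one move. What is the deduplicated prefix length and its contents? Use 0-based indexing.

length 10; prefix = [1, 2, 3, 4, 5, 6, 9, 10, 13, 14]

(s=0,f=1) a[fast]=2≠a[slow]=1 write a[1]=2 → slow++,fast++
(s=1,f=2) a[fast]=3≠a[slow]=2 write a[2]=3 → slow++,fast++
(s=2,f=3) a[fast]=3=a[slow] dup → fast++
(s=2,f=4) a[fast]=4≠a[slow]=3 write a[3]=4 → slow++,fast++
(s=3,f=5) a[fast]=4=a[slow] dup → fast++
(s=3,f=6) a[fast]=4=a[slow] dup → fast++
(s=3,f=7) a[fast]=4=a[slow] dup → fast++
(s=3,f=8) a[fast]=4=a[slow] dup → fast++
(s=3,f=9) a[fast]=5≠a[slow]=4 write a[4]=5 → slow++,fast++
(s=4,f=10) a[fast]=6≠a[slow]=5 write a[5]=6 → slow++,fast++
(s=5,f=11) a[fast]=9≠a[slow]=6 write a[6]=9 → slow++,fast++
(s=6,f=12) a[fast]=10≠a[slow]=9 write a[7]=10 → slow++,fast++
(s=7,f=13) a[fast]=10=a[slow] dup → fast++
(s=7,f=14) a[fast]=13≠a[slow]=10 write a[8]=13 → slow++,fast++
(s=8,f=15) a[fast]=14≠a[slow]=13 write a[9]=14 → slow++,fast++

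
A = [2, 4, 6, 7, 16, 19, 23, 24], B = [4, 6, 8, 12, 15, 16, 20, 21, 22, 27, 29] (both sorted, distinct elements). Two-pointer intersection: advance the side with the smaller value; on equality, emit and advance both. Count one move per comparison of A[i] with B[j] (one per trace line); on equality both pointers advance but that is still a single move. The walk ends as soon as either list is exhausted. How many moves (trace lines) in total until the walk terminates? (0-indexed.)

i=0 j=0: 2<4, i++
i=1 j=0: 4==4 emit, i++,j++
i=2 j=1: 6==6 emit, i++,j++
i=3 j=2: 7<8, i++
i=4 j=2: 16>8, j++
i=4 j=3: 16>12, j++
i=4 j=4: 16>15, j++
i=4 j=5: 16==16 emit, i++,j++
i=5 j=6: 19<20, i++
i=6 j=6: 23>20, j++
i=6 j=7: 23>21, j++
i=6 j=8: 23>22, j++
i=6 j=9: 23<27, i++
i=7 j=9: 24<27, i++

14 moves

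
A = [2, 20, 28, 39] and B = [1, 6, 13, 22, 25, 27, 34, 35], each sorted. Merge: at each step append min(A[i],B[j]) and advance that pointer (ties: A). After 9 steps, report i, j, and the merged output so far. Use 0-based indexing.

i=3, j=6, merged so far=[1, 2, 6, 13, 20, 22, 25, 27, 28]

[i=0,j=0] A[i]=2>B[j]=1 take 1 → j++
[i=0,j=1] A[i]=2<=B[j]=6 take 2 → i++
[i=1,j=1] A[i]=20>B[j]=6 take 6 → j++
[i=1,j=2] A[i]=20>B[j]=13 take 13 → j++
[i=1,j=3] A[i]=20<=B[j]=22 take 20 → i++
[i=2,j=3] A[i]=28>B[j]=22 take 22 → j++
[i=2,j=4] A[i]=28>B[j]=25 take 25 → j++
[i=2,j=5] A[i]=28>B[j]=27 take 27 → j++
[i=2,j=6] A[i]=28<=B[j]=34 take 28 → i++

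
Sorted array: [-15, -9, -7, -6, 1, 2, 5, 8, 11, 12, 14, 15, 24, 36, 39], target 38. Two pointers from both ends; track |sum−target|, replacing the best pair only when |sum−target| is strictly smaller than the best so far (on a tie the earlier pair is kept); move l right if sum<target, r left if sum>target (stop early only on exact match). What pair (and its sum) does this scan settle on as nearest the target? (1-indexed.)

l=1 r=15: -15+39=24 d=14 *, l++
l=2 r=15: -9+39=30 d=8 *, l++
l=3 r=15: -7+39=32 d=6 *, l++
l=4 r=15: -6+39=33 d=5 *, l++
l=5 r=15: 1+39=40 d=2 *, r--
l=5 r=14: 1+36=37 d=1 *, l++
l=6 r=14: 2+36=38 d=0 *, stop

pair (2, 36) with sum 38 (|Δ|=0)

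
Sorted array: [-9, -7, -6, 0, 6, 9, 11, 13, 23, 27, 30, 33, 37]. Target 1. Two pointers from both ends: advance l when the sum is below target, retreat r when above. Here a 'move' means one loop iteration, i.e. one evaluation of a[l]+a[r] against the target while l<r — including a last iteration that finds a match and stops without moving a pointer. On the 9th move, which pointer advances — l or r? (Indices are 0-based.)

r

[0,12] -9+37=28 >1 → r--
[0,11] -9+33=24 >1 → r--
[0,10] -9+30=21 >1 → r--
[0,9] -9+27=18 >1 → r--
[0,8] -9+23=14 >1 → r--
[0,7] -9+13=4 >1 → r--
[0,6] -9+11=2 >1 → r--
[0,5] -9+9=0 <1 → l++
[1,5] -7+9=2 >1 → r--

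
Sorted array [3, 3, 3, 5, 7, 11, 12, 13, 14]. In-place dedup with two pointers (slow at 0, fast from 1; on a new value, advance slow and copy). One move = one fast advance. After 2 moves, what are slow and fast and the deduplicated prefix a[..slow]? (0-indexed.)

slow=0 fast=1: a[fast]=3=a[slow] dup, fast++
slow=0 fast=2: a[fast]=3=a[slow] dup, fast++

slow=0, fast=3, prefix=[3]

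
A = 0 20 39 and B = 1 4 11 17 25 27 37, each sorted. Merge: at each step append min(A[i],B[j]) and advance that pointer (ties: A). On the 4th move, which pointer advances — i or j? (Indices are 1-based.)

i=1 j=1: A[i]=0<=B[j]=1 take 0, i++
i=2 j=1: A[i]=20>B[j]=1 take 1, j++
i=2 j=2: A[i]=20>B[j]=4 take 4, j++
i=2 j=3: A[i]=20>B[j]=11 take 11, j++

j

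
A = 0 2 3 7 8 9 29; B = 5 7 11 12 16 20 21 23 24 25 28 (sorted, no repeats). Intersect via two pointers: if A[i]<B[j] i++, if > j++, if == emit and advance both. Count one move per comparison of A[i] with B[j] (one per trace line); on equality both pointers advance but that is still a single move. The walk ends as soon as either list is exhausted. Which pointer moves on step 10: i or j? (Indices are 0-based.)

j

[i=0,j=0] 0<5 → i++
[i=1,j=0] 2<5 → i++
[i=2,j=0] 3<5 → i++
[i=3,j=0] 7>5 → j++
[i=3,j=1] 7==7 emit → i++,j++
[i=4,j=2] 8<11 → i++
[i=5,j=2] 9<11 → i++
[i=6,j=2] 29>11 → j++
[i=6,j=3] 29>12 → j++
[i=6,j=4] 29>16 → j++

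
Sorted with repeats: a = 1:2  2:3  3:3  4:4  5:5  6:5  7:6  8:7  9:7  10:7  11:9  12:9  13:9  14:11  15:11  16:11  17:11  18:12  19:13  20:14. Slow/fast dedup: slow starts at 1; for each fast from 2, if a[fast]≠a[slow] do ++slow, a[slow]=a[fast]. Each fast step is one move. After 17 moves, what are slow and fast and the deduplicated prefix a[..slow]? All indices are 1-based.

(s=1,f=2) a[fast]=3≠a[slow]=2 write a[2]=3 → slow++,fast++
(s=2,f=3) a[fast]=3=a[slow] dup → fast++
(s=2,f=4) a[fast]=4≠a[slow]=3 write a[3]=4 → slow++,fast++
(s=3,f=5) a[fast]=5≠a[slow]=4 write a[4]=5 → slow++,fast++
(s=4,f=6) a[fast]=5=a[slow] dup → fast++
(s=4,f=7) a[fast]=6≠a[slow]=5 write a[5]=6 → slow++,fast++
(s=5,f=8) a[fast]=7≠a[slow]=6 write a[6]=7 → slow++,fast++
(s=6,f=9) a[fast]=7=a[slow] dup → fast++
(s=6,f=10) a[fast]=7=a[slow] dup → fast++
(s=6,f=11) a[fast]=9≠a[slow]=7 write a[7]=9 → slow++,fast++
(s=7,f=12) a[fast]=9=a[slow] dup → fast++
(s=7,f=13) a[fast]=9=a[slow] dup → fast++
(s=7,f=14) a[fast]=11≠a[slow]=9 write a[8]=11 → slow++,fast++
(s=8,f=15) a[fast]=11=a[slow] dup → fast++
(s=8,f=16) a[fast]=11=a[slow] dup → fast++
(s=8,f=17) a[fast]=11=a[slow] dup → fast++
(s=8,f=18) a[fast]=12≠a[slow]=11 write a[9]=12 → slow++,fast++

slow=9, fast=19, prefix=[2, 3, 4, 5, 6, 7, 9, 11, 12]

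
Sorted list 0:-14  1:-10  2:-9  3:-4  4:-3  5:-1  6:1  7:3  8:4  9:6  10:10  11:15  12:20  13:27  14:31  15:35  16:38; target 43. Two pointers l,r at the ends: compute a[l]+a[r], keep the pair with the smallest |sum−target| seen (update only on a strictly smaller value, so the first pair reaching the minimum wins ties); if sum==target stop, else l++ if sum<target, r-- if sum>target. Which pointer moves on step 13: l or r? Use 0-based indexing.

l=0 r=16: -14+38=24 d=19 *, l++
l=1 r=16: -10+38=28 d=15 *, l++
l=2 r=16: -9+38=29 d=14 *, l++
l=3 r=16: -4+38=34 d=9 *, l++
l=4 r=16: -3+38=35 d=8 *, l++
l=5 r=16: -1+38=37 d=6 *, l++
l=6 r=16: 1+38=39 d=4 *, l++
l=7 r=16: 3+38=41 d=2 *, l++
l=8 r=16: 4+38=42 d=1 *, l++
l=9 r=16: 6+38=44 d=1, r--
l=9 r=15: 6+35=41 d=2, l++
l=10 r=15: 10+35=45 d=2, r--
l=10 r=14: 10+31=41 d=2, l++

l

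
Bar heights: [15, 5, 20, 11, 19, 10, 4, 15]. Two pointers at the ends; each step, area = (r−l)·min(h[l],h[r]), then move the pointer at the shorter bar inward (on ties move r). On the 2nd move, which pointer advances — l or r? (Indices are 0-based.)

l=0 r=7: min(15,15)*7=105 best=105 *, r--
l=0 r=6: min(15,4)*6=24 best=105, r--

r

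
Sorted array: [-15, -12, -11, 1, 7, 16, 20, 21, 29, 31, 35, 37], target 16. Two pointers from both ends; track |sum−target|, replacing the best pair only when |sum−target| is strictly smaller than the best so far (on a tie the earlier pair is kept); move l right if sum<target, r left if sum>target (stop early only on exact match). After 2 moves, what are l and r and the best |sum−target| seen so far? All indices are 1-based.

l=1, r=10, best |Δ|=4

[1,12] -15+37=22 d=6 * → r--
[1,11] -15+35=20 d=4 * → r--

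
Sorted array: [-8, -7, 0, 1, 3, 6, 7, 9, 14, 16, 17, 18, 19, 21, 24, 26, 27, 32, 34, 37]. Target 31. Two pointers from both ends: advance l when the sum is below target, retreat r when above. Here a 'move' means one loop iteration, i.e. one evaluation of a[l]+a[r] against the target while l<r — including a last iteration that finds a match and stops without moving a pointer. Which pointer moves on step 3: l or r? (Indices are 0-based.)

r

l=0 r=19: -8+37=29 <31, l++
l=1 r=19: -7+37=30 <31, l++
l=2 r=19: 0+37=37 >31, r--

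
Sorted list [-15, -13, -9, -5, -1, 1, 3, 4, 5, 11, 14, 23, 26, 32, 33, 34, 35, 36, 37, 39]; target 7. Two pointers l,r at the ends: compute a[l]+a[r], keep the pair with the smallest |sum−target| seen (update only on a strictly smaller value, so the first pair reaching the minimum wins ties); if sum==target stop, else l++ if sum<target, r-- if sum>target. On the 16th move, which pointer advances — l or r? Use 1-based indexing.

l=1 r=20: -15+39=24 d=17 *, r--
l=1 r=19: -15+37=22 d=15 *, r--
l=1 r=18: -15+36=21 d=14 *, r--
l=1 r=17: -15+35=20 d=13 *, r--
l=1 r=16: -15+34=19 d=12 *, r--
l=1 r=15: -15+33=18 d=11 *, r--
l=1 r=14: -15+32=17 d=10 *, r--
l=1 r=13: -15+26=11 d=4 *, r--
l=1 r=12: -15+23=8 d=1 *, r--
l=1 r=11: -15+14=-1 d=8, l++
l=2 r=11: -13+14=1 d=6, l++
l=3 r=11: -9+14=5 d=2, l++
l=4 r=11: -5+14=9 d=2, r--
l=4 r=10: -5+11=6 d=1, l++
l=5 r=10: -1+11=10 d=3, r--
l=5 r=9: -1+5=4 d=3, l++

l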